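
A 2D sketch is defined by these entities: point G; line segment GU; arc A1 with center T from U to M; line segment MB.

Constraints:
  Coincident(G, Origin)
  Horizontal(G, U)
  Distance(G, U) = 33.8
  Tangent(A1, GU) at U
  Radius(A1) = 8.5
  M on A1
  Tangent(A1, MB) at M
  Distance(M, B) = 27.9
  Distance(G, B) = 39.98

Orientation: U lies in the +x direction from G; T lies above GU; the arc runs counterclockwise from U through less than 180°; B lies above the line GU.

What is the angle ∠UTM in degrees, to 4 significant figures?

134.3°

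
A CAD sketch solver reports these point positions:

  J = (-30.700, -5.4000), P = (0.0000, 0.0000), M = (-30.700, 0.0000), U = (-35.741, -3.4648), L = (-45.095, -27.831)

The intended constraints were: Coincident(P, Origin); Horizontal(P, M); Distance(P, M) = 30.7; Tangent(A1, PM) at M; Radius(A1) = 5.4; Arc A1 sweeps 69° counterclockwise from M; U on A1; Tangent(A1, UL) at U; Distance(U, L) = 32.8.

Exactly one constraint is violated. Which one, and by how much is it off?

Distance(U, L) = 32.8 — off by 6.70.

P = (0.00, 0.00) ✓; P.y = 0.00, M.y = 0.00 ✓; |PM| = 30.70 ✓; ∠(JM, MP) = 90.00° ✓; |JM| = 5.400 ✓; bearing(J→U) − bearing(J→M) = 69.00° ✓; |JU| = 5.400 ✓; ∠(JU, UL) = 90.00° ✓; |UL| = 26.10 ✗.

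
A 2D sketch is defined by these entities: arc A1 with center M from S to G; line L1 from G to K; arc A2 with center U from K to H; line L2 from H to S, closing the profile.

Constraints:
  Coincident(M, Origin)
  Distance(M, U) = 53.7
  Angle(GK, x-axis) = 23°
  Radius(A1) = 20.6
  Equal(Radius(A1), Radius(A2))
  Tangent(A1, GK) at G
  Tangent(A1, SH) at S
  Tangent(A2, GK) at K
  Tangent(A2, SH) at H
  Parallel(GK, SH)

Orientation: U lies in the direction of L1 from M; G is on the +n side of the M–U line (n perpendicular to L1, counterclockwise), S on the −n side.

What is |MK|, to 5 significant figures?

57.516

The slot axis is L1's direction at 23.0°, so u = (cos 23.0°, sin 23.0°) = (0.92050, 0.39073) and n = (−sin 23.0°, cos 23.0°) = (-0.39073, 0.92050). M is at the origin and U lies 53.7 along u from M, so U = 53.7·u = (49.431, 20.982). Tangency of A1 to both parallel lines with radius 20.6 puts G and S at M ± 20.6·n: G = (-8.0491, 18.962), S = (8.0491, -18.962). Equal radii place K and H the same way about U: K = U + 20.6·n = (41.382, 39.945), H = U − 20.6·n = (57.480, 2.0199). Then |MK| = |K − M| = 57.516.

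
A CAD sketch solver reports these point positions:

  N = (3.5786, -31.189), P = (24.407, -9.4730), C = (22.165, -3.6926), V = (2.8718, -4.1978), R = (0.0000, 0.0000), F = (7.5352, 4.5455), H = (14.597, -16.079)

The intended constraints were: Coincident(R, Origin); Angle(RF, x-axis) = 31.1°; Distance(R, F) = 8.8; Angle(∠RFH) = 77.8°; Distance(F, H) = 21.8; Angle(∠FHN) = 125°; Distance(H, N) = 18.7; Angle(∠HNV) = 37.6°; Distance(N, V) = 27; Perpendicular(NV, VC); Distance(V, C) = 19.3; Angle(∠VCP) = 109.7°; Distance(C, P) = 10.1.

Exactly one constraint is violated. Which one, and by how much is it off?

Distance(C, P) = 10.1 — off by 3.90.

R = (0.00, 0.00) ✓; RF at 31.10° ✓; |RF| = 8.800 ✓; ∠RFH = 77.80° ✓; |FH| = 21.80 ✓; ∠FHN = 125.0° ✓; |HN| = 18.70 ✓; ∠HNV = 37.60° ✓; |NV| = 27.00 ✓; ∠(NV, VC) = 90.00° ✓; |VC| = 19.30 ✓; ∠VCP = 109.7° ✓; |CP| = 6.200 ✗.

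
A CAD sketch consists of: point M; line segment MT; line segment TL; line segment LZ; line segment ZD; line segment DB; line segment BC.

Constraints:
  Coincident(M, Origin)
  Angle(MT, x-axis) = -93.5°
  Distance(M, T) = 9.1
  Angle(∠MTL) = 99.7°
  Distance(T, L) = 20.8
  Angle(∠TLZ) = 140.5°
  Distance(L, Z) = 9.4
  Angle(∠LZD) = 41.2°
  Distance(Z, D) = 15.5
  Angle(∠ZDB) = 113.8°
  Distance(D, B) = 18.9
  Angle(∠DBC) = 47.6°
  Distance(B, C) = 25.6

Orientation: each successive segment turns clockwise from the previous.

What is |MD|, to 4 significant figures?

14.32

M is at the origin; MT runs at -93.5° with length 9.1, so T = (-0.5555, -9.083). ∠MTL = 99.7° gives TL at -173.8° from the x-axis; with |TL| = 20.8, L = (-21.23, -11.33). ∠TLZ = 140.5° gives LZ at 146.7° from the x-axis; with |LZ| = 9.4, Z = (-29.09, -6.169). ∠LZD = 41.2° gives ZD at 7.900° from the x-axis; with |ZD| = 15.5, D = (-13.74, -4.038). Then |MD| = |D − M| = 14.32.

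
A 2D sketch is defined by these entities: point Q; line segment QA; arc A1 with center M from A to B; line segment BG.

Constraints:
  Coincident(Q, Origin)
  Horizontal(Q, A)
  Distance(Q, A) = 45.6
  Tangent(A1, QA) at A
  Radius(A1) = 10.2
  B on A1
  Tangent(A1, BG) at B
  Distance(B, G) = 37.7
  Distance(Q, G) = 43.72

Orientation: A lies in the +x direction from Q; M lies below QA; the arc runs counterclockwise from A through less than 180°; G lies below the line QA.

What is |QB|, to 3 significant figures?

36.9

Q is at the origin; Q and A share the same y with |QA| = 45.6 and A on the +x side, so A = (45.6, 0.00). Since A1 is tangent to QA there, MA ⟂ QA, so M = A + (0, -10.2) = (45.6, -10.2). Since MB ⟂ BG (tangency), |MG| = √(10.2² + 37.7²) = 39.1 regardless of where B sits on A1. So G lies on both circle(Q, 43.72) and circle(M, 39.1); the below-QA intersection is G = (19.4, -39.2). B is the foot of the tangent from G: B = (36.5, -5.57).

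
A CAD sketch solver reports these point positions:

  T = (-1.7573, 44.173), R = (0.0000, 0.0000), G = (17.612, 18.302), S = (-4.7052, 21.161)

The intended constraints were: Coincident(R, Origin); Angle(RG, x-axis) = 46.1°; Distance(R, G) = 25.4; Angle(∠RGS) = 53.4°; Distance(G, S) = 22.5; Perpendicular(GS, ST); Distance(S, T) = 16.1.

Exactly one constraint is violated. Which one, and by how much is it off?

Distance(S, T) = 16.1 — off by 7.10.

R = (0.00, 0.00) ✓; RG at 46.10° ✓; |RG| = 25.40 ✓; ∠RGS = 53.40° ✓; |GS| = 22.50 ✓; ∠(GS, ST) = 90.00° ✓; |ST| = 23.20 ✗.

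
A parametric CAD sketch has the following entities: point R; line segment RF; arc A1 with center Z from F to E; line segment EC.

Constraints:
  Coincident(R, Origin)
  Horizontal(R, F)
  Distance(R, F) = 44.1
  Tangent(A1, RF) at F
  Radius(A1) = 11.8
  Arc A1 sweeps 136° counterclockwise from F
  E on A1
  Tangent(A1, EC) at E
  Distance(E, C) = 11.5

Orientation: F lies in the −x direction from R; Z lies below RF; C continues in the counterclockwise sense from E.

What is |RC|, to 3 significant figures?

52.3

R is at the origin; R and F share the same y with |RF| = 44.1 and F on the −x side, so F = (-44.1, 0.00). A1 meets RF tangentially, so ZF is at right angles to RF, so Z = F + (0, -11.8) = (-44.1, -11.8). On A1, F sits at bearing 90° from Z; a 136° counterclockwise sweep puts E at bearing 226°, so E = Z + 11.8·(cos 226°, sin 226°) = (-52.3, -20.3). Since A1 is tangent to EC there, ZE ⟂ EC, so EC runs along (−sin 226°, cos 226°); with |EC| = 11.5, C = (-44.0, -28.3). Then |RC| = |C − R| = 52.3.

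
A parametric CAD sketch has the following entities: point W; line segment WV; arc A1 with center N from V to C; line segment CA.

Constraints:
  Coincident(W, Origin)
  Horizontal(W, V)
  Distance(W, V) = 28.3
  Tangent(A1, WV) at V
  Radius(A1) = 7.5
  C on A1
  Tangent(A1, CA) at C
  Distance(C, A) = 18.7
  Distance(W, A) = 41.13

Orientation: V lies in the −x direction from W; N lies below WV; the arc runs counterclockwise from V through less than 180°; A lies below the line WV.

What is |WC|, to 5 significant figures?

36.777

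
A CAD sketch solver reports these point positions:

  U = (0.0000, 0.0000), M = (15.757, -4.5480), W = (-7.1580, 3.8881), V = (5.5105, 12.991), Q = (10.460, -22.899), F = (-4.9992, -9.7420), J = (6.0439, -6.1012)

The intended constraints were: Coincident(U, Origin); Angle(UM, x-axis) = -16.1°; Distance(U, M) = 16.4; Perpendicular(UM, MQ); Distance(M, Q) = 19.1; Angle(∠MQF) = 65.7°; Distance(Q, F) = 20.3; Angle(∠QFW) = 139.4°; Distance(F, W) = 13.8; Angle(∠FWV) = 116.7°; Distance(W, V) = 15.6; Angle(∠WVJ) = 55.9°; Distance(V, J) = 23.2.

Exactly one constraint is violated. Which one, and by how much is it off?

Distance(V, J) = 23.2 — off by 4.10.

U = (0.00, 0.00) ✓; UM at -16.10° ✓; |UM| = 16.40 ✓; ∠(UM, MQ) = 90.00° ✓; |MQ| = 19.10 ✓; ∠MQF = 65.70° ✓; |QF| = 20.30 ✓; ∠QFW = 139.4° ✓; |FW| = 13.80 ✓; ∠FWV = 116.7° ✓; |WV| = 15.60 ✓; ∠WVJ = 55.90° ✓; |VJ| = 19.10 ✗.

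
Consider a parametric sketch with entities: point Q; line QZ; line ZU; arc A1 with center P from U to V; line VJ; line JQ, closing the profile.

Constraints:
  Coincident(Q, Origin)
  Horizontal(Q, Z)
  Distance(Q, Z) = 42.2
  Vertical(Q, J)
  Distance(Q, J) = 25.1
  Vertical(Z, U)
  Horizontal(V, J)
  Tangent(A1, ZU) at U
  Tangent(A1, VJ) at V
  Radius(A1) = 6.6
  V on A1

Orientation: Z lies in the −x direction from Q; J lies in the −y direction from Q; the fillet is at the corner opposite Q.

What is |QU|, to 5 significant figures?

46.077

The virtual corner opposite Q is at (-42.200, -25.100). Since A1 is tangent to ZU there, PU ⟂ ZU and A1 meets VJ tangentially, so PV is at right angles to VJ, with radius 6.6, so the center P sits 6.6 in from both sides at P = (-35.600, -18.500). That places the tangent points at U = (-42.200, -18.500) on ZU and V = (-35.600, -25.100) on VJ. Then |QU| = |U − Q| = 46.077.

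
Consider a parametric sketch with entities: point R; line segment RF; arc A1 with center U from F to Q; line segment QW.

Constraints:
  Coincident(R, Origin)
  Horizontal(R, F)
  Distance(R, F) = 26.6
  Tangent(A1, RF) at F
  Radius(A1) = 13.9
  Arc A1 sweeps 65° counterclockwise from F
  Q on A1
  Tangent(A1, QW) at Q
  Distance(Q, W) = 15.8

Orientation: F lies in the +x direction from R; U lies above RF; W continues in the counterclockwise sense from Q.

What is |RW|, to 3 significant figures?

51.0

R is at the origin; RF is horizontal with |RF| = 26.6 and F on the +x side, so F = (26.6, 0.00). Tangency of A1 to RF means the radius UF is perpendicular to RF, so U = F + (0, 13.9) = (26.6, 13.9). On A1, F sits at bearing -90° from U; a 65° counterclockwise sweep puts Q at bearing -25°, so Q = U + 13.9·(cos -25°, sin -25°) = (39.2, 8.03). Since A1 is tangent to QW there, UQ ⟂ QW, so QW runs along (−sin -25°, cos -25°); with |QW| = 15.8, W = (45.9, 22.3). Then |RW| = |W − R| = 51.0.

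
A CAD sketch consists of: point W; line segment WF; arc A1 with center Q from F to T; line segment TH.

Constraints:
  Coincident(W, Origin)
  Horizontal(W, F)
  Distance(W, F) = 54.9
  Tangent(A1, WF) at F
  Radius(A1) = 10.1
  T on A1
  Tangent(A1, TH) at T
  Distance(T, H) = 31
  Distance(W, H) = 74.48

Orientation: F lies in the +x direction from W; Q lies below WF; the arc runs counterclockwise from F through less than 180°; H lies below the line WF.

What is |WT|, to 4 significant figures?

48.54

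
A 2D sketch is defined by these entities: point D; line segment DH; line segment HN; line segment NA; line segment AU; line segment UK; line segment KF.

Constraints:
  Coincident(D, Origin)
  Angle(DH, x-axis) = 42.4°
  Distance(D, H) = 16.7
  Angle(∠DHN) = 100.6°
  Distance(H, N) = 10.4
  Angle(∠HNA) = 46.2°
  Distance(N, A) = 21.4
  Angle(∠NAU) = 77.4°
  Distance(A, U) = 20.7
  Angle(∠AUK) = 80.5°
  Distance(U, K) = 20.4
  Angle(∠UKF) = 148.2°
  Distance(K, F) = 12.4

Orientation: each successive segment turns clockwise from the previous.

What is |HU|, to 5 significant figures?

15.968

∠HNA = 46.2° gives NA at -170.80° from the x-axis; with |NA| = 21.4, A = (-0.48670, 1.5805). ∠NAU = 77.4° gives AU at 86.600° from the x-axis; with |AU| = 20.7, U = (0.74094, 22.244). Then |HU| = |U − H| = 15.968.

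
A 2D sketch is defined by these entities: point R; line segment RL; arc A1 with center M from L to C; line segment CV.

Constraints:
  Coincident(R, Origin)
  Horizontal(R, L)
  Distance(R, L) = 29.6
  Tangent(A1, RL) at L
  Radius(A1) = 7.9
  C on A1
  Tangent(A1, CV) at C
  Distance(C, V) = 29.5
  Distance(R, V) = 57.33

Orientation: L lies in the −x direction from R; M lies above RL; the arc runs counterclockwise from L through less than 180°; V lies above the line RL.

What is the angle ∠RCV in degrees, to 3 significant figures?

169°

Checks: R = (0.00, 0.00) ✓; |MC| = 7.900 ✓; ∠(MC, CV) = 90.00° ✓; |CV| = 29.50 ✓; |RV| = 57.33 ✓.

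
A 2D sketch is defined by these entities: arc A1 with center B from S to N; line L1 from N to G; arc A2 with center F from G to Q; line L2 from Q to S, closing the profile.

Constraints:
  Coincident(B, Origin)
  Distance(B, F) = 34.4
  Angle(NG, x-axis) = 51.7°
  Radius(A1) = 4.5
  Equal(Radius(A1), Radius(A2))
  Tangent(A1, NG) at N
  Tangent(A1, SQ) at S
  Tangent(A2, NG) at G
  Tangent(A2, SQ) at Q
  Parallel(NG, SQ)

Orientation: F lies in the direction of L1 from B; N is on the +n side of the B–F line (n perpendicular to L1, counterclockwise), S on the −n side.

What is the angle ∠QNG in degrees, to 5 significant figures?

14.662°

Tangency of A1 to both parallel lines with radius 4.5 puts N and S at B ± 4.5·n: N = (-3.5315, 2.7890), S = (3.5315, -2.7890). Equal radii place G and Q the same way about F: G = F + 4.5·n = (17.789, 29.785), Q = F − 4.5·n = (24.852, 24.207). Then cos ∠QNG = NQ·NG / (|NQ||NG|), giving 14.662°.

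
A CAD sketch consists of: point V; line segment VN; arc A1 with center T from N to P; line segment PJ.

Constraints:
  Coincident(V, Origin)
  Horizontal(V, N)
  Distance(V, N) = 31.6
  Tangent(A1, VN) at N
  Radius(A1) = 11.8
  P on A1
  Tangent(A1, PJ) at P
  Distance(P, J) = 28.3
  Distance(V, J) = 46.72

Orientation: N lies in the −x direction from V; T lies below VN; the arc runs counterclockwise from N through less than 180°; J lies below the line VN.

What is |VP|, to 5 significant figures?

45.015

Checks: |TP| = 11.80 ✓; ∠(TP, PJ) = 90.00° ✓; |PJ| = 28.30 ✓; |VJ| = 46.72 ✓.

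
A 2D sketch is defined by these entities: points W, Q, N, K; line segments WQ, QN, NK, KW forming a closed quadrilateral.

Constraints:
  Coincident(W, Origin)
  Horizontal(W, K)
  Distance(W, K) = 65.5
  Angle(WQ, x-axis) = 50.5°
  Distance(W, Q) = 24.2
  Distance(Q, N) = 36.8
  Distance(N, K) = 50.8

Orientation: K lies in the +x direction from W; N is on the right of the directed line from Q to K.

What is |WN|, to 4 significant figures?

25.49

W is at the origin; WK is horizontal with |WK| = 65.5 and K in +x, so K = (65.5, 0). WQ runs at 50.5° with |WQ| = 24.2, so Q = (15.39, 18.67). N is determined by |QN| = 36.8 and |NK| = 50.8 together: it lies at the intersection of circle(Q, 36.8) and circle(K, 50.8). With |QK| = 53.47, the foot of the radical line on QK is 15.27 from Q and the perpendicular offset is √(36.8² − 15.27²) = 33.48. Taking the right-of-QK solution: N = (18.01, -18.03).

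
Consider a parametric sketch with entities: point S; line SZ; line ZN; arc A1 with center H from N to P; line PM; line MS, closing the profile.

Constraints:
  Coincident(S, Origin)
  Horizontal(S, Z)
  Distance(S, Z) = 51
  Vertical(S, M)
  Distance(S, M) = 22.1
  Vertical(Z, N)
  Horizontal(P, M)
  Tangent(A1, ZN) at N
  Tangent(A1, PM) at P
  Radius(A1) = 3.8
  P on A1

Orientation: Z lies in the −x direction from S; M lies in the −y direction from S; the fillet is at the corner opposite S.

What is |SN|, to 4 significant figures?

54.18

S is at the origin; SZ is horizontal with |SZ| = 51.0 and Z on the −x side, so Z = (-51.00, 0.000). S and M share the same x with |SM| = 22.1 and M on the −y side, so M = (0.000, -22.10). The virtual corner opposite S is at (-51.00, -22.10). The tangent condition forces HN to be normal to ZN and since A1 is tangent to PM there, HP ⟂ PM, with radius 3.8, so the center H sits 3.8 in from both sides at H = (-47.20, -18.30). That places the tangent points at N = (-51.00, -18.30) on ZN and P = (-47.20, -22.10) on PM. Then |SN| = |N − S| = 54.18.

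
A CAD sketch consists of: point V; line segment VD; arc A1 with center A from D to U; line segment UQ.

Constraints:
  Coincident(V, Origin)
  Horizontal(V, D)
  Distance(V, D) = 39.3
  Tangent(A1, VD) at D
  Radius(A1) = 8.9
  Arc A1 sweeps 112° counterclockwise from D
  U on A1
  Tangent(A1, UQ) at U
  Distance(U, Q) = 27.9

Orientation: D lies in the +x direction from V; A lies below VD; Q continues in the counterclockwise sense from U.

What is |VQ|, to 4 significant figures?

56.34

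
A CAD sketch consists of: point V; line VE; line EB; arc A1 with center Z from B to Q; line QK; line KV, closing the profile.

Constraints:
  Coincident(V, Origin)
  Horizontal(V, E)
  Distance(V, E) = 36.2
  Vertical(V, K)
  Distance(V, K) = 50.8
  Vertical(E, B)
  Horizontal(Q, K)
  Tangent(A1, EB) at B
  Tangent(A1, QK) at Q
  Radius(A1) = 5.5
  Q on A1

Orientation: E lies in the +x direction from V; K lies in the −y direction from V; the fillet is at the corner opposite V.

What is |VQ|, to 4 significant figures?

59.36

V is at the origin; V and E share the same y with |VE| = 36.2 and E on the +x side, so E = (36.20, 0.000). VK is vertical with |VK| = 50.8 and K on the −y side, so K = (0.000, -50.80). The virtual corner opposite V is at (36.20, -50.80). Tangency of A1 to EB means the radius ZB is perpendicular to EB and the tangent condition forces ZQ to be normal to QK, with radius 5.5, so the center Z sits 5.5 in from both sides at Z = (30.70, -45.30). That places the tangent points at B = (36.20, -45.30) on EB and Q = (30.70, -50.80) on QK. Then |VQ| = |Q − V| = 59.36.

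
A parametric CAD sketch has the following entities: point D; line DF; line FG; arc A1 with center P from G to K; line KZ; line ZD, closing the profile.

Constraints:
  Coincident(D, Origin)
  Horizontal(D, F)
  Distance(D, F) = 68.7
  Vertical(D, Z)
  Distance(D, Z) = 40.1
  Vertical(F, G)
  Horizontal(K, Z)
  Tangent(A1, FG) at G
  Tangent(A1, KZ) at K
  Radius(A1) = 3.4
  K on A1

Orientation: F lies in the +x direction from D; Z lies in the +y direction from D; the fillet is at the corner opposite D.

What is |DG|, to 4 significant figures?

77.89

The virtual corner opposite D is at (68.70, 40.10). A1 meets FG tangentially, so PG is at right angles to FG and since A1 is tangent to KZ there, PK ⟂ KZ, with radius 3.4, so the center P sits 3.4 in from both sides at P = (65.30, 36.70). That places the tangent points at G = (68.70, 36.70) on FG and K = (65.30, 40.10) on KZ. Then |DG| = |G − D| = 77.89.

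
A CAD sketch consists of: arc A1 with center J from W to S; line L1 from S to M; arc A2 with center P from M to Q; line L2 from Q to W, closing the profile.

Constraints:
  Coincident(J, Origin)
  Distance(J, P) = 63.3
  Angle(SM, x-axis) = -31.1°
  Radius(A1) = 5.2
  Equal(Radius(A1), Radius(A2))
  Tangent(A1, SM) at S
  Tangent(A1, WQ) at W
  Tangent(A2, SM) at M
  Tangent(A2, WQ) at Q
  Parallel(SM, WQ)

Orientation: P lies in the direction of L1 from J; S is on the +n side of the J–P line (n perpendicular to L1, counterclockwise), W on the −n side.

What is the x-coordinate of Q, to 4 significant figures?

51.52

The slot axis is L1's direction at -31.1°, so u = (cos -31.1°, sin -31.1°) = (0.8563, -0.5165) and n = (−sin -31.1°, cos -31.1°) = (0.5165, 0.8563). J is at the origin and P lies 63.3 along u from J, so P = 63.3·u = (54.20, -32.70). Tangency of A1 to both parallel lines with radius 5.2 puts S and W at J ± 5.2·n: S = (2.686, 4.453), W = (-2.686, -4.453). Equal radii place M and Q the same way about P: M = P + 5.2·n = (56.89, -28.24), Q = P − 5.2·n = (51.52, -37.15). So Q.x = 51.52.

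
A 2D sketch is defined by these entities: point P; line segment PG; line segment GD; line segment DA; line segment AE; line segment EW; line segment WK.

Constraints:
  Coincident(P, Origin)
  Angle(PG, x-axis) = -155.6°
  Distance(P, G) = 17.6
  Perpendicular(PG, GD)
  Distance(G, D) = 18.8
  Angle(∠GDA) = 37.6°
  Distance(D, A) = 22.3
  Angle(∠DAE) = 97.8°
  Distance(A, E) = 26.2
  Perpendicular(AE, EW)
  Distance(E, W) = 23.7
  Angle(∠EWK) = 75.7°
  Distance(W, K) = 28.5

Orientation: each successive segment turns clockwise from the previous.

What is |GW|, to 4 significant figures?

21.68

P is at the origin; PG runs at -155.6° with length 17.6, so G = (-16.03, -7.271). PG ⟂ GD, so GD runs at 114.4°; with |GD| = 18.8, D = (-23.79, 9.850). ∠GDA = 37.6° gives DA at -28.00° from the x-axis; with |DA| = 22.3, A = (-4.105, -0.6190). ∠DAE = 97.8° gives AE at -110.2° from the x-axis; with |AE| = 26.2, E = (-13.15, -25.21). The perpendicularity gives EW at right angles to AE, so EW runs at 159.8°; with |EW| = 23.7, W = (-35.39, -17.02). Then |GW| = |W − G| = 21.68.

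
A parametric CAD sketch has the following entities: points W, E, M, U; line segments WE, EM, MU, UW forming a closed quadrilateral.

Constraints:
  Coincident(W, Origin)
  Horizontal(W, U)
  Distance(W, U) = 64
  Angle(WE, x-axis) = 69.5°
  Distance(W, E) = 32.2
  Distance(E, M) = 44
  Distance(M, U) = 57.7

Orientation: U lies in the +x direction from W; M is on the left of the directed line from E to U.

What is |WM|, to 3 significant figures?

72.8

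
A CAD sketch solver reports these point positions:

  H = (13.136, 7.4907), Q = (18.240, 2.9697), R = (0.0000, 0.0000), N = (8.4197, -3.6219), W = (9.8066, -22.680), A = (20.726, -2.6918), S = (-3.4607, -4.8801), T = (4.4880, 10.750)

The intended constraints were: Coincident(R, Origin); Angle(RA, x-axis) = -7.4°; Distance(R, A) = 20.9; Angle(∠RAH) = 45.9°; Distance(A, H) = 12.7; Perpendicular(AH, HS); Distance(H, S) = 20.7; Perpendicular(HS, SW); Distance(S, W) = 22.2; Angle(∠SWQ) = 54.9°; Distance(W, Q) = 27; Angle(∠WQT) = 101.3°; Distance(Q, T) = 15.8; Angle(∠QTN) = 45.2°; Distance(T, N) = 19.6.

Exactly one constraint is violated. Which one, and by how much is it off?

Distance(T, N) = 19.6 — off by 4.70.

R = (0.00, 0.00) ✓; RA at -7.400° ✓; |RA| = 20.90 ✓; ∠RAH = 45.90° ✓; |AH| = 12.70 ✓; ∠(AH, HS) = 90.00° ✓; |HS| = 20.70 ✓; ∠(HS, SW) = 90.00° ✓; |SW| = 22.20 ✓; ∠SWQ = 54.90° ✓; |WQ| = 27.00 ✓; ∠WQT = 101.3° ✓; |QT| = 15.80 ✓; ∠QTN = 45.20° ✓; |TN| = 14.90 ✗.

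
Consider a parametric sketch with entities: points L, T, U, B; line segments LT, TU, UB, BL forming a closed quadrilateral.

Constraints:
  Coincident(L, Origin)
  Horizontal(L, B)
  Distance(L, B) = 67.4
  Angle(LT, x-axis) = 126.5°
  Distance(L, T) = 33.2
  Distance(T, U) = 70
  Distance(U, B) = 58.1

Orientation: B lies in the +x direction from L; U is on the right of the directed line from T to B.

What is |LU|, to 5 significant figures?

36.894

L is at the origin; LB is horizontal with |LB| = 67.4 and B in +x, so B = (67.4, 0). LT runs at 126.5° with |LT| = 33.2, so T = (-19.748, 26.688). U is determined by |TU| = 70.0 and |UB| = 58.1 together: it lies at the intersection of circle(T, 70.0) and circle(B, 58.1). With |TB| = 91.143, the foot of the radical line on TB is 53.934 from T and the perpendicular offset is √(70.0² − 53.934²) = 44.622. Taking the right-of-TB solution: U = (18.756, -31.771).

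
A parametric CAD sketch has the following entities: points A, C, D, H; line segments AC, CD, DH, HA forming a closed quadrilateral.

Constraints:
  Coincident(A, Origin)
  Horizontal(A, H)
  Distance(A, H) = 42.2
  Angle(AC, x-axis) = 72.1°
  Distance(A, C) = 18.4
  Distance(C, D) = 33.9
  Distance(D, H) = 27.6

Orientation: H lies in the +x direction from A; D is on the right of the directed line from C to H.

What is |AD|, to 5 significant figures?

23.044

A is at the origin; AH is horizontal with |AH| = 42.2 and H in +x, so H = (42.2, 0). AC runs at 72.1° with |AC| = 18.4, so C = (5.6554, 17.509). D is determined by |CD| = 33.9 and |DH| = 27.6 together: it lies at the intersection of circle(C, 33.9) and circle(H, 27.6). With |CH| = 40.523, the foot of the radical line on CH is 25.042 from C and the perpendicular offset is √(33.9² − 25.042²) = 22.850. Taking the right-of-CH solution: D = (18.366, -13.918).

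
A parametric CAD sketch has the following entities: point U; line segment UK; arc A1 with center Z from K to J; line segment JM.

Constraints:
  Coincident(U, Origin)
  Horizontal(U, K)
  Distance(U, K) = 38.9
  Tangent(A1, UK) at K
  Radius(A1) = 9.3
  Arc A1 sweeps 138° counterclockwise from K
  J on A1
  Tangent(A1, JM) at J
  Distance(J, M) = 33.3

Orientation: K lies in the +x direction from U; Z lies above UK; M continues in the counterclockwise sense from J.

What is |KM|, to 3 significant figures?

42.7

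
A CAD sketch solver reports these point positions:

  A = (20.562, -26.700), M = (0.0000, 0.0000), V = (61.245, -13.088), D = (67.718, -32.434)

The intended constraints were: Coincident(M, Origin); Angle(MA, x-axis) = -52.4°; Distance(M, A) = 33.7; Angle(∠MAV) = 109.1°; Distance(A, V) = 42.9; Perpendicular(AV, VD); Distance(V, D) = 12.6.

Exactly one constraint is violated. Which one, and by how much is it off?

Distance(V, D) = 12.6 — off by 7.80.

M = (0.00, 0.00) ✓; MA at -52.40° ✓; |MA| = 33.70 ✓; ∠MAV = 109.1° ✓; |AV| = 42.90 ✓; ∠(AV, VD) = 90.00° ✓; |VD| = 20.40 ✗.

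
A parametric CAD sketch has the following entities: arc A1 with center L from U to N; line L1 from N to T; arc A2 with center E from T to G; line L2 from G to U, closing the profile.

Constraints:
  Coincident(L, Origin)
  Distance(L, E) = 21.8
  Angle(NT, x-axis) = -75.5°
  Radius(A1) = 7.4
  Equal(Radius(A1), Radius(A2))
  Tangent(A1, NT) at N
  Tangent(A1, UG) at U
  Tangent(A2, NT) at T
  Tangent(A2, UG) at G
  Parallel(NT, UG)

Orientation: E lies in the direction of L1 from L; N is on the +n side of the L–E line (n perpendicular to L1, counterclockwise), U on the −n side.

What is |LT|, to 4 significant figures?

23.02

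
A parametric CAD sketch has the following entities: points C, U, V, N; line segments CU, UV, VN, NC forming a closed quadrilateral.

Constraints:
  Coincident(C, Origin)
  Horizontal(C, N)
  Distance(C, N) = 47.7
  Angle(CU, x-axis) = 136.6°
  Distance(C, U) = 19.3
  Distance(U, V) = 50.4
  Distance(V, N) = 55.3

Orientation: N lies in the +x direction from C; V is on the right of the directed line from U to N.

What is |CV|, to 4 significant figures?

34.06

C is at the origin; C and N share the same y with |CN| = 47.7 and N in +x, so N = (47.7, 0). CU runs at 136.6° with |CU| = 19.3, so U = (-14.02, 13.26). V is determined by |UV| = 50.4 and |VN| = 55.3 together: it lies at the intersection of circle(U, 50.4) and circle(N, 55.3). With |UN| = 63.13, the foot of the radical line on UN is 27.46 from U and the perpendicular offset is √(50.4² − 27.46²) = 42.26. Taking the right-of-UN solution: V = (3.951, -33.83).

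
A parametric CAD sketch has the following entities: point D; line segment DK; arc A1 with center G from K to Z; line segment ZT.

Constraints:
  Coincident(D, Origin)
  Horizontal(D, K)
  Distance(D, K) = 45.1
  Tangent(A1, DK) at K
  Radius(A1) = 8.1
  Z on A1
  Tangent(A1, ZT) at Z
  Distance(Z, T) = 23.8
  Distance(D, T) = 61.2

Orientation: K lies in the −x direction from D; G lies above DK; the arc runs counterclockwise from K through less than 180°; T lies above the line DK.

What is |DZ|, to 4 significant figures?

40.49

D is at the origin; D and K share the same y with |DK| = 45.1 and K on the −x side, so K = (-45.10, 0.000). Since A1 is tangent to DK there, GK ⟂ DK, so G = K + (0, 8.1) = (-45.10, 8.100). Since GZ ⟂ ZT (tangency), |GT| = √(8.1² + 23.8²) = 25.14 regardless of where Z sits on A1. So T lies on both circle(D, 61.2) and circle(G, 25.14); the above-DK intersection is T = (-52.00, 32.28). Z is the foot of the tangent from T: Z = (-38.44, 12.71).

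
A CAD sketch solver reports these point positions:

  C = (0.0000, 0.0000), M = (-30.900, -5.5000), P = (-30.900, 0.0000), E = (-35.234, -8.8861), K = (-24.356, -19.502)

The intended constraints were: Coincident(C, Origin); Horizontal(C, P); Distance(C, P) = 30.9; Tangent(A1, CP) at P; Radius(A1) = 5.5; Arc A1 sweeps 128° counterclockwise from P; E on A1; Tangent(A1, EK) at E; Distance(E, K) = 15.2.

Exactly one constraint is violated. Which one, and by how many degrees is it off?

Tangent(A1, EK) at E — off by 7.70°.

C = (0.00, 0.00) ✓; C.y = 0.00, P.y = 0.00 ✓; |CP| = 30.90 ✓; ∠(MP, PC) = 90.00° ✓; |MP| = 5.500 ✓; bearing(M→E) − bearing(M→P) = 128.0° ✓; |ME| = 5.500 ✓; ∠(ME, EK) = 82.30° ✗; |EK| = 15.20 ✓.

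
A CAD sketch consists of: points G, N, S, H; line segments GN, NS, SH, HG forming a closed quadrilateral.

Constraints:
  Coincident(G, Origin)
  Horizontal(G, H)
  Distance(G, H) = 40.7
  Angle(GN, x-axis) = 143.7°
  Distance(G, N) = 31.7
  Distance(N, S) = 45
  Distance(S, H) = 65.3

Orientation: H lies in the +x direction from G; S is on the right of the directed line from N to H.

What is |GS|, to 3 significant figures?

32.2

G is at the origin; GH is horizontal with |GH| = 40.7 and H in +x, so H = (40.7, 0). GN runs at 143.7° with |GN| = 31.7, so N = (-25.5, 18.8). S is determined by |NS| = 45.0 and |SH| = 65.3 together: it lies at the intersection of circle(N, 45.0) and circle(H, 65.3). With |NH| = 68.9, the foot of the radical line on NH is 18.2 from N and the perpendicular offset is √(45.0² − 18.2²) = 41.2. Taking the right-of-NH solution: S = (-19.3, -25.8).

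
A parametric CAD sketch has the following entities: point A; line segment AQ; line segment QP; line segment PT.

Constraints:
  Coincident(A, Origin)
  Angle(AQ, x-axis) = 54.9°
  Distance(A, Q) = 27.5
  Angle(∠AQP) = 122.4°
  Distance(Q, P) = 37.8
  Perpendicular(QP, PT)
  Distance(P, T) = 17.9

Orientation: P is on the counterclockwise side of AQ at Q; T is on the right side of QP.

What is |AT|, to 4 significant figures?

66.71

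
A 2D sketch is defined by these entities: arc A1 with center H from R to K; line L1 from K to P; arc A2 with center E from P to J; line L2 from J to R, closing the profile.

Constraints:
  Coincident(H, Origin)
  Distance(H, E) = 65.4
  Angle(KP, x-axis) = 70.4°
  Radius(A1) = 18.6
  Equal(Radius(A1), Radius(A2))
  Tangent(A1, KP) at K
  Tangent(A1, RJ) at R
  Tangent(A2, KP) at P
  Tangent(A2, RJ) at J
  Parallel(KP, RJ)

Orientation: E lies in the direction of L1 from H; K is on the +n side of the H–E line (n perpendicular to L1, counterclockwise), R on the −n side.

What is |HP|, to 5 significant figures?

67.994

The slot axis is L1's direction at 70.4°, so u = (cos 70.4°, sin 70.4°) = (0.33545, 0.94206) and n = (−sin 70.4°, cos 70.4°) = (-0.94206, 0.33545). H is at the origin and E lies 65.4 along u from H, so E = 65.4·u = (21.939, 61.611). Tangency of A1 to both parallel lines with radius 18.6 puts K and R at H ± 18.6·n: K = (-17.522, 6.2394), R = (17.522, -6.2394). Equal radii place P and J the same way about E: P = E + 18.6·n = (4.4163, 67.850), J = E − 18.6·n = (39.461, 55.371). Then |HP| = |P − H| = 67.994.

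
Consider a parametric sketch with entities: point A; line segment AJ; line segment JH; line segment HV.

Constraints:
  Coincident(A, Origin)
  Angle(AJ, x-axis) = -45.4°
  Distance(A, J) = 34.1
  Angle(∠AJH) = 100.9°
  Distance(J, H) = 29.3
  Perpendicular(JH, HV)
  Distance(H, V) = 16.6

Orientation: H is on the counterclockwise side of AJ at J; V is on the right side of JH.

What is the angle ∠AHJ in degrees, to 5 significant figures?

43.128°

A is at the origin; AJ runs at -45.4° with length 34.1, so J = 34.1·(cos -45.4°, sin -45.4°) = (23.943, -24.280). ∠AJH = 100.9°, so JH runs at -45.4° + (180° − 100.9°) = 33.700° from the x-axis; with |JH| = 29.3, H = J + 29.3·(cos 33.700°, sin 33.700°) = (48.320, -8.0231). Then cos ∠AHJ = HA·HJ / (|HA||HJ|), giving 43.128°.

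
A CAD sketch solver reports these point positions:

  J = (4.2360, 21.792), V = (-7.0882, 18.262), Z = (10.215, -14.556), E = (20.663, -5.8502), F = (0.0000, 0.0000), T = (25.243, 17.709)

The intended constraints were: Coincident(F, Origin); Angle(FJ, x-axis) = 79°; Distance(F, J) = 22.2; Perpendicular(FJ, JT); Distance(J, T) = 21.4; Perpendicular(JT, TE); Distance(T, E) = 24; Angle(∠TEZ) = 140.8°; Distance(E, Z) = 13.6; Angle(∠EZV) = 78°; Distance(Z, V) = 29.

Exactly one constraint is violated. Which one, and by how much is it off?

Distance(Z, V) = 29 — off by 8.10.

F = (0.00, 0.00) ✓; FJ at 79.00° ✓; |FJ| = 22.20 ✓; ∠(FJ, JT) = 90.00° ✓; |JT| = 21.40 ✓; ∠(JT, TE) = 90.00° ✓; |TE| = 24.00 ✓; ∠TEZ = 140.8° ✓; |EZ| = 13.60 ✓; ∠EZV = 78.00° ✓; |ZV| = 37.10 ✗.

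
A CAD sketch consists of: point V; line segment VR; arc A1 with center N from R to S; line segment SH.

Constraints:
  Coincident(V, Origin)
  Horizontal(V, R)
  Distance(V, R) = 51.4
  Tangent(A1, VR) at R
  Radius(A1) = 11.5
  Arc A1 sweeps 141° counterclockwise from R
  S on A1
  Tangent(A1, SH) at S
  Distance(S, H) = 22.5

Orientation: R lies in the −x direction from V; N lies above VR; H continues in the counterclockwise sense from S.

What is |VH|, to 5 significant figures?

70.693

V is at the origin; V and R share the same y with |VR| = 51.4 and R on the −x side, so R = (-51.400, 0.0000). The tangent condition forces NR to be normal to VR, so N = R + (0, 11.5) = (-51.400, 11.500). On A1, R sits at bearing -90° from N; a 141° counterclockwise sweep puts S at bearing 51°, so S = N + 11.5·(cos 51°, sin 51°) = (-44.163, 20.437). Since A1 is tangent to SH there, NS ⟂ SH, so SH runs along (−sin 51°, cos 51°); with |SH| = 22.5, H = (-61.649, 34.597). Then |VH| = |H − V| = 70.693.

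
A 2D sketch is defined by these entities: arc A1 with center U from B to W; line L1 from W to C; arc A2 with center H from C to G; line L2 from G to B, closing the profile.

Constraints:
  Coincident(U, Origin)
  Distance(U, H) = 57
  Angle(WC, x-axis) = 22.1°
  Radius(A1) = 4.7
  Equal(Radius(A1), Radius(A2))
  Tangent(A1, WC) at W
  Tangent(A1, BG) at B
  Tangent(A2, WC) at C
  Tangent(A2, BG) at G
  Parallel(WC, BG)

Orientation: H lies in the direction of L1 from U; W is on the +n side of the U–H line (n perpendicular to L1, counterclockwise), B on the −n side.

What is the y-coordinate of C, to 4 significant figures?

25.80

The slot axis is L1's direction at 22.1°, so u = (cos 22.1°, sin 22.1°) = (0.9265, 0.3762) and n = (−sin 22.1°, cos 22.1°) = (-0.3762, 0.9265). U is at the origin and H lies 57.0 along u from U, so H = 57.0·u = (52.81, 21.44). Tangency of A1 to both parallel lines with radius 4.7 puts W and B at U ± 4.7·n: W = (-1.768, 4.355), B = (1.768, -4.355). Equal radii place C and G the same way about H: C = H + 4.7·n = (51.04, 25.80), G = H − 4.7·n = (54.58, 17.09). So C.y = 25.80.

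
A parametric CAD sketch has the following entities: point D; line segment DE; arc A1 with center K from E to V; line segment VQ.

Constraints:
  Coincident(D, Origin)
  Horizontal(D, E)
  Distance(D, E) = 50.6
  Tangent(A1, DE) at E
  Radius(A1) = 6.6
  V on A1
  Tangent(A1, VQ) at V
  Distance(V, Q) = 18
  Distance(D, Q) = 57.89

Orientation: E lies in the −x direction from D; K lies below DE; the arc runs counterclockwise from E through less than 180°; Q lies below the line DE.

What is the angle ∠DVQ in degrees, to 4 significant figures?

82.08°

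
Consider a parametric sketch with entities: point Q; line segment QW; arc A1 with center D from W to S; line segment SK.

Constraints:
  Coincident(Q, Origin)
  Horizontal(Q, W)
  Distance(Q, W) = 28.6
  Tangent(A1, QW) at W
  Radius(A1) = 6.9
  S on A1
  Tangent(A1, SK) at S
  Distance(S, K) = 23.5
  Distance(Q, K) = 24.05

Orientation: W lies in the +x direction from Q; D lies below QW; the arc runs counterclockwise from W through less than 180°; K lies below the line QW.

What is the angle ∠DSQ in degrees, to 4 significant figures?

152.1°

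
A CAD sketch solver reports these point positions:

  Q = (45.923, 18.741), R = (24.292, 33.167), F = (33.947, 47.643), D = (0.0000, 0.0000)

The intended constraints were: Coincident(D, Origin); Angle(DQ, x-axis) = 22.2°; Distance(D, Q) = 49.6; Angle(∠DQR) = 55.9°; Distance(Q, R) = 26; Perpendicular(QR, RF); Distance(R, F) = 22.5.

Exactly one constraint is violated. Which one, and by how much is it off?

Distance(R, F) = 22.5 — off by 5.10.

D = (0.00, 0.00) ✓; DQ at 22.20° ✓; |DQ| = 49.60 ✓; ∠DQR = 55.90° ✓; |QR| = 26.00 ✓; ∠(QR, RF) = 90.00° ✓; |RF| = 17.40 ✗.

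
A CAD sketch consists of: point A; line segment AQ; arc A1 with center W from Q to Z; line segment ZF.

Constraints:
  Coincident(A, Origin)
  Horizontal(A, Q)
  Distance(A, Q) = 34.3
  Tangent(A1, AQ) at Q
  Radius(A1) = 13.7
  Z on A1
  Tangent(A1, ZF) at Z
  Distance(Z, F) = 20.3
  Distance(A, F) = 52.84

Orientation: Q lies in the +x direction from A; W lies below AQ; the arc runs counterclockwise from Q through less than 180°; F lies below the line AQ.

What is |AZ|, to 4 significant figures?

32.64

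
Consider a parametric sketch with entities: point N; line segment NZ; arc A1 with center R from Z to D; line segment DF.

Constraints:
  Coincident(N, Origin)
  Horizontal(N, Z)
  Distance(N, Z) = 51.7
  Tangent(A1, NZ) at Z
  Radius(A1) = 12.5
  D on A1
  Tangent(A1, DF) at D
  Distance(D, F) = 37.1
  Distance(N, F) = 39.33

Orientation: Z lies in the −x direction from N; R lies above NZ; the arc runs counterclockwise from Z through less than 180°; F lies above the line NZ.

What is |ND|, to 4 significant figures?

42.07

Checks: |NZ| = 51.70 ✓; |RD| = 12.50 ✓; ∠(RD, DF) = 90.00° ✓; |DF| = 37.10 ✓; |NF| = 39.33 ✓.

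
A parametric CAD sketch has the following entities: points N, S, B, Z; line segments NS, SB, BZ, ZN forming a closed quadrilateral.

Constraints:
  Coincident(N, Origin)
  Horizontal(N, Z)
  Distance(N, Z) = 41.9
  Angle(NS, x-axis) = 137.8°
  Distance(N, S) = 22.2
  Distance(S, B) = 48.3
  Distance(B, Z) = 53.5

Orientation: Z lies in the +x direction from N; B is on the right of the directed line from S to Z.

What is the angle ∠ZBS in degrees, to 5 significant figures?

72.332°

Checks: |SB| = 48.30 ✓; |BZ| = 53.50 ✓.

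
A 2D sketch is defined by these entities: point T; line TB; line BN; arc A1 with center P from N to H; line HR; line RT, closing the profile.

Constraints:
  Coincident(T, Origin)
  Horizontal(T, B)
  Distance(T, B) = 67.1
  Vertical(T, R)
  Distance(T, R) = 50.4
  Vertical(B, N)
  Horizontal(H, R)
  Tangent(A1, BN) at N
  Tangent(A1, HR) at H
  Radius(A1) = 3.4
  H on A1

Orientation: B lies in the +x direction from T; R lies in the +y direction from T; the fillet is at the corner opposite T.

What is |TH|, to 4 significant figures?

81.23

The virtual corner opposite T is at (67.10, 50.40). Tangency of A1 to BN means the radius PN is perpendicular to BN and since A1 is tangent to HR there, PH ⟂ HR, with radius 3.4, so the center P sits 3.4 in from both sides at P = (63.70, 47.00). That places the tangent points at N = (67.10, 47.00) on BN and H = (63.70, 50.40) on HR. Then |TH| = |H − T| = 81.23.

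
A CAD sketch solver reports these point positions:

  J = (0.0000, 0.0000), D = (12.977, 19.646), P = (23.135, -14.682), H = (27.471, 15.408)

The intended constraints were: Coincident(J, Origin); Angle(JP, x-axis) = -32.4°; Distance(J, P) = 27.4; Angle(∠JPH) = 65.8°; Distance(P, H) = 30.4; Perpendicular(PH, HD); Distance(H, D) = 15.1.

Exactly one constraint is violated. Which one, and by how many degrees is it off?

Perpendicular(PH, HD) — off by 8.10°.

J = (0.00, 0.00) ✓; JP at -32.40° ✓; |JP| = 27.40 ✓; ∠JPH = 65.80° ✓; |PH| = 30.40 ✓; ∠(PH, HD) = 81.90° ✗; |HD| = 15.10 ✓.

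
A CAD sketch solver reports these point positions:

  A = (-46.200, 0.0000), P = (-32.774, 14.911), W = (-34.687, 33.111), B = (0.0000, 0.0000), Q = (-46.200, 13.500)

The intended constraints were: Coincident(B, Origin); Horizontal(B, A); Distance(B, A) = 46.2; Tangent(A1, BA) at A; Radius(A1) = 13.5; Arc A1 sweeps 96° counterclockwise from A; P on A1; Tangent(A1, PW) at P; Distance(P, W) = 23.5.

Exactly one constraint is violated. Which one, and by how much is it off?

Distance(P, W) = 23.5 — off by 5.20.

B = (0.00, 0.00) ✓; B.y = 0.00, A.y = 0.00 ✓; |BA| = 46.20 ✓; ∠(QA, AB) = 90.00° ✓; |QA| = 13.50 ✓; bearing(Q→P) − bearing(Q→A) = 96.00° ✓; |QP| = 13.50 ✓; ∠(QP, PW) = 90.00° ✓; |PW| = 18.30 ✗.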